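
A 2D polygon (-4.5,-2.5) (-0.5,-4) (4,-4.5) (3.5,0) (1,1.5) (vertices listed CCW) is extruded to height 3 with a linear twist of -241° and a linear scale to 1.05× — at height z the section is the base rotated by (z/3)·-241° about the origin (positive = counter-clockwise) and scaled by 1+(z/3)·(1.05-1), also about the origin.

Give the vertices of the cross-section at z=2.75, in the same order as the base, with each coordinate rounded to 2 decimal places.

t = z/height = 2.75/3 = 0.916667
s = 1 + (scale-1)·z/height = 1 + (1.05-1)·2.75/3 = 1.045833
θ = twist·z/height = -241°·2.75/3 = -220.9167° = -3.855723 rad
cos θ = -0.755663, sin θ = 0.654961 (intermediates below are computed at full precision and shown rounded to 5 d.p.)
v1: (-4.5,-2.5) → rotate → (5.03789,-1.05817) → ×s → (5.26879,-1.10666) → (5.27,-1.11)
v2: (-0.5,-4) → rotate → (2.99767,2.69517) → ×s → (3.13507,2.81870) → (3.14,2.82)
v3: (4,-4.5) → rotate → (-0.07533,6.02033) → ×s → (-0.07878,6.29626) → (-0.08,6.30)
v4: (3.5,0) → rotate → (-2.64482,2.29236) → ×s → (-2.76604,2.39743) → (-2.77,2.40)
v5: (1,1.5) → rotate → (-1.73810,-0.47853) → ×s → (-1.81777,-0.50047) → (-1.82,-0.50)

Cross-section at z=2.75: (5.27,-1.11) (3.14,2.82) (-0.08,6.30) (-2.77,2.40) (-1.82,-0.50)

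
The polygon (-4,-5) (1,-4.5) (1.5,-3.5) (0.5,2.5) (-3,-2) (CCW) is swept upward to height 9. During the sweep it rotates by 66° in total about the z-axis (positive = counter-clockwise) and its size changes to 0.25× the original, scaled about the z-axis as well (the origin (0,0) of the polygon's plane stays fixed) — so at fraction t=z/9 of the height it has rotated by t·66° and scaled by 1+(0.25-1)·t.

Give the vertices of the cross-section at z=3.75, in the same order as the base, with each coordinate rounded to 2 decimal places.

Cross-section at z=3.75: (-0.85,-4.32) (2.04,-2.43) (2.03,-1.66) (-0.49,1.68) (-1.19,-2.17)

t = z/height = 3.75/9 = 0.416667
s = 1 + (scale-1)·z/height = 1 + (0.25-1)·3.75/9 = 0.687500
θ = twist·z/height = 66°·3.75/9 = 27.5000° = 0.479966 rad
cos θ = 0.887011, sin θ = 0.461749 (intermediates below are computed at full precision and shown rounded to 5 d.p.)
v1: (-4,-5) → rotate → (-1.23930,-6.28205) → ×s → (-0.85202,-4.31891) → (-0.85,-4.32)
v2: (1,-4.5) → rotate → (2.96488,-3.52980) → ×s → (2.03835,-2.42674) → (2.04,-2.43)
v3: (1.5,-3.5) → rotate → (2.94664,-2.41191) → ×s → (2.02581,-1.65819) → (2.03,-1.66)
v4: (0.5,2.5) → rotate → (-0.71087,2.44840) → ×s → (-0.48872,1.68328) → (-0.49,1.68)
v5: (-3,-2) → rotate → (-1.73754,-3.15927) → ×s → (-1.19456,-2.17200) → (-1.19,-2.17)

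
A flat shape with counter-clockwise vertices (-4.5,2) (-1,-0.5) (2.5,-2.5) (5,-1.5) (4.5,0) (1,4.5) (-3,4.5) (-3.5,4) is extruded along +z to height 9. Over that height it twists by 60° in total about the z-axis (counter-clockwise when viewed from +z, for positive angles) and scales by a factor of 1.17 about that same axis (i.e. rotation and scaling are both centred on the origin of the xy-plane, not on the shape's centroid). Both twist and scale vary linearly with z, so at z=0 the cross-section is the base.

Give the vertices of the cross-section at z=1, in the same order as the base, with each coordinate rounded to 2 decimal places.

Cross-section at z=1: (-4.79,1.49) (-0.95,-0.62) (2.83,-2.23) (5.24,-0.93) (4.55,0.53) (0.48,4.67) (-3.57,4.20) (-4.02,3.63)

t = z/height = 1/9 = 0.111111
s = 1 + (scale-1)·z/height = 1 + (1.17-1)·1/9 = 1.018889
θ = twist·z/height = 60°·1/9 = 6.6667° = 0.116355 rad
cos θ = 0.993238, sin θ = 0.116093 (intermediates below are computed at full precision and shown rounded to 5 d.p.)
v1: (-4.5,2) → rotate → (-4.70176,1.46406) → ×s → (-4.79057,1.49171) → (-4.79,1.49)
v2: (-1,-0.5) → rotate → (-0.93519,-0.61271) → ×s → (-0.95286,-0.62429) → (-0.95,-0.62)
v3: (2.5,-2.5) → rotate → (2.77333,-2.19286) → ×s → (2.82571,-2.23428) → (2.83,-2.23)
v4: (5,-1.5) → rotate → (5.14033,-0.90939) → ×s → (5.23743,-0.92657) → (5.24,-0.93)
v5: (4.5,0) → rotate → (4.46957,0.52242) → ×s → (4.55400,0.53229) → (4.55,0.53)
v6: (1,4.5) → rotate → (0.47082,4.58567) → ×s → (0.47971,4.67228) → (0.48,4.67)
v7: (-3,4.5) → rotate → (-3.50213,4.12129) → ×s → (-3.56828,4.19914) → (-3.57,4.20)
v8: (-3.5,4) → rotate → (-3.94071,3.56663) → ×s → (-4.01514,3.63400) → (-4.02,3.63)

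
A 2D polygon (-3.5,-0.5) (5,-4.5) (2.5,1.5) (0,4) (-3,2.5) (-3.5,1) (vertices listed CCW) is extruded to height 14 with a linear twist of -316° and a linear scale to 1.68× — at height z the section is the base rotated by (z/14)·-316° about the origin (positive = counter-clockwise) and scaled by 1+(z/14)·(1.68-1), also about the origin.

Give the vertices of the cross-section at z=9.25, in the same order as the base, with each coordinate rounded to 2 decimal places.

Cross-section at z=9.25: (4.79,-1.81) (-3.21,9.21) (-4.22,-0.16) (-2.79,-5.08) (2.07,-5.27) (3.75,-3.71)

t = z/height = 9.25/14 = 0.660714
s = 1 + (scale-1)·z/height = 1 + (1.68-1)·9.25/14 = 1.449286
θ = twist·z/height = -316°·9.25/14 = -208.7857° = -3.643998 rad
cos θ = -0.876427, sin θ = 0.481535 (intermediates below are computed at full precision and shown rounded to 5 d.p.)
v1: (-3.5,-0.5) → rotate → (3.30826,-1.24716) → ×s → (4.79462,-1.80749) → (4.79,-1.81)
v2: (5,-4.5) → rotate → (-2.21523,6.35160) → ×s → (-3.21049,9.20528) → (-3.21,9.21)
v3: (2.5,1.5) → rotate → (-2.91337,-0.11080) → ×s → (-4.22231,-0.16058) → (-4.22,-0.16)
v4: (0,4) → rotate → (-1.92614,-3.50571) → ×s → (-2.79153,-5.08077) → (-2.79,-5.08)
v5: (-3,2.5) → rotate → (1.42544,-3.63567) → ×s → (2.06587,-5.26913) → (2.07,-5.27)
v6: (-3.5,1) → rotate → (2.58596,-2.56180) → ×s → (3.74779,-3.71278) → (3.75,-3.71)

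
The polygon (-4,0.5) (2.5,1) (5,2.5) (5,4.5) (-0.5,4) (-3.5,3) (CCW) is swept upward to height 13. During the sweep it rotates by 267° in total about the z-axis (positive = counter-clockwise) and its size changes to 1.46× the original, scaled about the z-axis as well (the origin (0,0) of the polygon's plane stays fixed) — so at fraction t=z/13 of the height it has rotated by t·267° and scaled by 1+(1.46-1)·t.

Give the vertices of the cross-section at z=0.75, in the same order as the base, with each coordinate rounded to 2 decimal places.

t = z/height = 0.75/13 = 0.0576923
s = 1 + (scale-1)·z/height = 1 + (1.46-1)·0.75/13 = 1.026538
θ = twist·z/height = 267°·0.75/13 = 15.4038° = 0.268848 rad
cos θ = 0.964078, sin θ = 0.265621 (intermediates below are computed at full precision and shown rounded to 5 d.p.)
v1: (-4,0.5) → rotate → (-3.98912,-0.58044) → ×s → (-4.09499,-0.59585) → (-4.09,-0.60)
v2: (2.5,1) → rotate → (2.14457,1.62813) → ×s → (2.20149,1.67134) → (2.20,1.67)
v3: (5,2.5) → rotate → (4.15634,3.73830) → ×s → (4.26664,3.83751) → (4.27,3.84)
v4: (5,4.5) → rotate → (3.62509,5.66645) → ×s → (3.72130,5.81683) → (3.72,5.82)
v5: (-0.5,4) → rotate → (-1.54452,3.72350) → ×s → (-1.58551,3.82232) → (-1.59,3.82)
v6: (-3.5,3) → rotate → (-4.17113,1.96256) → ×s → (-4.28183,2.01464) → (-4.28,2.01)

Cross-section at z=0.75: (-4.09,-0.60) (2.20,1.67) (4.27,3.84) (3.72,5.82) (-1.59,3.82) (-4.28,2.01)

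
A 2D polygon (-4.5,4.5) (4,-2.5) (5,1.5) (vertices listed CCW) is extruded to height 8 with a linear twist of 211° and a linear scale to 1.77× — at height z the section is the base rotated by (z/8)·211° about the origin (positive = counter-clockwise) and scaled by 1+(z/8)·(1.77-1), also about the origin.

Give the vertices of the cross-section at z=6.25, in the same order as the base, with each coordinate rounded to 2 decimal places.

t = z/height = 6.25/8 = 0.78125
s = 1 + (scale-1)·z/height = 1 + (1.77-1)·6.25/8 = 1.601563
θ = twist·z/height = 211°·6.25/8 = 164.8438° = 2.877066 rad
cos θ = -0.965216, sin θ = 0.261452 (intermediates below are computed at full precision and shown rounded to 5 d.p.)
v1: (-4.5,4.5) → rotate → (3.16694,-5.52001) → ×s → (5.07205,-8.84064) → (5.07,-8.84)
v2: (4,-2.5) → rotate → (-3.20724,3.45885) → ×s → (-5.13659,5.53956) → (-5.14,5.54)
v3: (5,1.5) → rotate → (-5.21826,-0.14056) → ×s → (-8.35737,-0.22512) → (-8.36,-0.23)

Cross-section at z=6.25: (5.07,-8.84) (-5.14,5.54) (-8.36,-0.23)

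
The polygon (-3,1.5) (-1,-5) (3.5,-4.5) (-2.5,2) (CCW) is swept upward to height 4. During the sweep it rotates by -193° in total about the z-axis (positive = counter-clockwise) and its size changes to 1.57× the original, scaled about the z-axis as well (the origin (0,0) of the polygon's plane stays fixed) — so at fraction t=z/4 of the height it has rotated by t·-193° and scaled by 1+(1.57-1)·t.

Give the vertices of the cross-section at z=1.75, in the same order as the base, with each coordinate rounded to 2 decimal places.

Cross-section at z=1.75: (1.50,3.91) (-6.34,0.64) (-5.17,-4.90) (2.18,3.35)

t = z/height = 1.75/4 = 0.4375
s = 1 + (scale-1)·z/height = 1 + (1.57-1)·1.75/4 = 1.249375
θ = twist·z/height = -193°·1.75/4 = -84.4375° = -1.473712 rad
cos θ = 0.096932, sin θ = -0.995291 (intermediates below are computed at full precision and shown rounded to 5 d.p.)
v1: (-3,1.5) → rotate → (1.20214,3.13127) → ×s → (1.50193,3.91213) → (1.50,3.91)
v2: (-1,-5) → rotate → (-5.07339,0.51063) → ×s → (-6.33856,0.63797) → (-6.34,0.64)
v3: (3.5,-4.5) → rotate → (-4.13955,-3.91971) → ×s → (-5.17185,-4.89719) → (-5.17,-4.90)
v4: (-2.5,2) → rotate → (1.74825,2.68209) → ×s → (2.18422,3.35094) → (2.18,3.35)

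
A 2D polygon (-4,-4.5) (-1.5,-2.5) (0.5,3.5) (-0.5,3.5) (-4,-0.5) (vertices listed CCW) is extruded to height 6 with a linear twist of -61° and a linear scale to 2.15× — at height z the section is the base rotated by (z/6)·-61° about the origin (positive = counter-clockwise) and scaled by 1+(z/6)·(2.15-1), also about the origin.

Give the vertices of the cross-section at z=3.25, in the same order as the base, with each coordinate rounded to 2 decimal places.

Cross-section at z=3.25: (-9.42,-2.58) (-4.25,-2.07) (3.78,4.32) (2.42,5.20) (-5.88,2.86)

t = z/height = 3.25/6 = 0.541667
s = 1 + (scale-1)·z/height = 1 + (2.15-1)·3.25/6 = 1.622917
θ = twist·z/height = -61°·3.25/6 = -33.0417° = -0.576686 rad
cos θ = 0.838274, sin θ = -0.545249 (intermediates below are computed at full precision and shown rounded to 5 d.p.)
v1: (-4,-4.5) → rotate → (-5.80672,-1.59124) → ×s → (-9.42382,-2.58245) → (-9.42,-2.58)
v2: (-1.5,-2.5) → rotate → (-2.62053,-1.27781) → ×s → (-4.25291,-2.07378) → (-4.25,-2.07)
v3: (0.5,3.5) → rotate → (2.32751,2.66134) → ×s → (3.77735,4.31913) → (3.78,4.32)
v4: (-0.5,3.5) → rotate → (1.48923,3.20658) → ×s → (2.41690,5.20402) → (2.42,5.20)
v5: (-4,-0.5) → rotate → (-3.62572,1.76186) → ×s → (-5.88424,2.85935) → (-5.88,2.86)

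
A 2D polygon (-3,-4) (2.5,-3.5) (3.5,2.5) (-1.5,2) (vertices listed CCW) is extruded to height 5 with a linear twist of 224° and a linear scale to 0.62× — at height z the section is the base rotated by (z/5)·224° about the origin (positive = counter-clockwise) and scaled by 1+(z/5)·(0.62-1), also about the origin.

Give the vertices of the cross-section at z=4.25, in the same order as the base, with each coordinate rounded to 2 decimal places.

t = z/height = 4.25/5 = 0.85
s = 1 + (scale-1)·z/height = 1 + (0.62-1)·4.25/5 = 0.677000
θ = twist·z/height = 224°·4.25/5 = 190.4000° = 3.323107 rad
cos θ = -0.983571, sin θ = -0.180519 (intermediates below are computed at full precision and shown rounded to 5 d.p.)
v1: (-3,-4) → rotate → (2.22864,4.47584) → ×s → (1.50879,3.03015) → (1.51,3.03)
v2: (2.5,-3.5) → rotate → (-3.09075,2.99120) → ×s → (-2.09243,2.02504) → (-2.09,2.03)
v3: (3.5,2.5) → rotate → (-2.99120,-3.09075) → ×s → (-2.02504,-2.09243) → (-2.03,-2.09)
v4: (-1.5,2) → rotate → (1.83640,-1.69636) → ×s → (1.24324,-1.14844) → (1.24,-1.15)

Cross-section at z=4.25: (1.51,3.03) (-2.09,2.03) (-2.03,-2.09) (1.24,-1.15)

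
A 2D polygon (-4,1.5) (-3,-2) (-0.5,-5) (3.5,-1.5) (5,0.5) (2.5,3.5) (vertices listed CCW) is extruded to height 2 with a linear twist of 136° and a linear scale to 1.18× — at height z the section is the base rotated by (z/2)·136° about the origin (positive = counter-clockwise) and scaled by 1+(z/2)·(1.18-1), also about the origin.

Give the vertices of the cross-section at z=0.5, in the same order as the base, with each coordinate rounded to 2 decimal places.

Cross-section at z=0.5: (-4.34,-1.04) (-1.43,-3.49) (2.49,-4.62) (3.91,0.75) (4.04,3.35) (0.12,4.49)

t = z/height = 0.5/2 = 0.25
s = 1 + (scale-1)·z/height = 1 + (1.18-1)·0.5/2 = 1.045000
θ = twist·z/height = 136°·0.5/2 = 34.0000° = 0.593412 rad
cos θ = 0.829038, sin θ = 0.559193 (intermediates below are computed at full precision and shown rounded to 5 d.p.)
v1: (-4,1.5) → rotate → (-4.15494,-0.99322) → ×s → (-4.34191,-1.03791) → (-4.34,-1.04)
v2: (-3,-2) → rotate → (-1.36873,-3.33565) → ×s → (-1.43032,-3.48576) → (-1.43,-3.49)
v3: (-0.5,-5) → rotate → (2.38145,-4.42478) → ×s → (2.48861,-4.62390) → (2.49,-4.62)
v4: (3.5,-1.5) → rotate → (3.74042,0.71362) → ×s → (3.90874,0.74573) → (3.91,0.75)
v5: (5,0.5) → rotate → (3.86559,3.21048) → ×s → (4.03954,3.35496) → (4.04,3.35)
v6: (2.5,3.5) → rotate → (0.11542,4.29961) → ×s → (0.12061,4.49310) → (0.12,4.49)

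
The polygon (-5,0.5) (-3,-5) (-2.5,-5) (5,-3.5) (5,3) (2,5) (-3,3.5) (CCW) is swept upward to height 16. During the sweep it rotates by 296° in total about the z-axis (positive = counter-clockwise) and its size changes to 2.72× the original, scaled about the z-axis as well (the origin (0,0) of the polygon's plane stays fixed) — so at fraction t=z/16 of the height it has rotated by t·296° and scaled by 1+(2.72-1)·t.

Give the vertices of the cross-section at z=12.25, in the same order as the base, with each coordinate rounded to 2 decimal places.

Cross-section at z=12.25: (8.80,7.62) (-3.65,13.01) (-4.44,12.17) (-13.85,-2.85) (-2.90,-13.19) (5.24,-11.32) (10.67,-0.52)

t = z/height = 12.25/16 = 0.765625
s = 1 + (scale-1)·z/height = 1 + (2.72-1)·12.25/16 = 2.316875
θ = twist·z/height = 296°·12.25/16 = 226.6250° = 3.955352 rad
cos θ = -0.686770, sin θ = -0.726874 (intermediates below are computed at full precision and shown rounded to 5 d.p.)
v1: (-5,0.5) → rotate → (3.79729,3.29099) → ×s → (8.79784,7.62481) → (8.80,7.62)
v2: (-3,-5) → rotate → (-1.57406,5.61448) → ×s → (-3.64690,13.00804) → (-3.65,13.01)
v3: (-2.5,-5) → rotate → (-1.91745,5.25104) → ×s → (-4.44248,12.16600) → (-4.44,12.17)
v4: (5,-3.5) → rotate → (-5.97791,-1.23068) → ×s → (-13.85008,-2.85132) → (-13.85,-2.85)
v5: (5,3) → rotate → (-1.25323,-5.69468) → ×s → (-2.90357,-13.19387) → (-2.90,-13.19)
v6: (2,5) → rotate → (2.26083,-4.88760) → ×s → (5.23806,-11.32396) → (5.24,-11.32)
v7: (-3,3.5) → rotate → (4.60437,-0.22307) → ×s → (10.66775,-0.51683) → (10.67,-0.52)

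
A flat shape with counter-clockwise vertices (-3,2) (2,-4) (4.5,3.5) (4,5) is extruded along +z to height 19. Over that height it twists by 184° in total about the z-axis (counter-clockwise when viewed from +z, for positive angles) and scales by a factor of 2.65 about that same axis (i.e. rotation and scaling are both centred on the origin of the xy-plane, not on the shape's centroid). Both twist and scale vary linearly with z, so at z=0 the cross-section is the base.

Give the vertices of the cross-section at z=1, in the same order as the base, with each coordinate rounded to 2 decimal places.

t = z/height = 1/19 = 0.0526316
s = 1 + (scale-1)·z/height = 1 + (2.65-1)·1/19 = 1.086842
θ = twist·z/height = 184°·1/19 = 9.6842° = 0.169021 rad
cos θ = 0.985750, sin θ = 0.168218 (intermediates below are computed at full precision and shown rounded to 5 d.p.)
v1: (-3,2) → rotate → (-3.29369,1.46685) → ×s → (-3.57972,1.59423) → (-3.58,1.59)
v2: (2,-4) → rotate → (2.64437,-3.60656) → ×s → (2.87401,-3.91977) → (2.87,-3.92)
v3: (4.5,3.5) → rotate → (3.84711,4.20710) → ×s → (4.18120,4.57246) → (4.18,4.57)
v4: (4,5) → rotate → (3.10191,5.60162) → ×s → (3.37129,6.08808) → (3.37,6.09)

Cross-section at z=1: (-3.58,1.59) (2.87,-3.92) (4.18,4.57) (3.37,6.09)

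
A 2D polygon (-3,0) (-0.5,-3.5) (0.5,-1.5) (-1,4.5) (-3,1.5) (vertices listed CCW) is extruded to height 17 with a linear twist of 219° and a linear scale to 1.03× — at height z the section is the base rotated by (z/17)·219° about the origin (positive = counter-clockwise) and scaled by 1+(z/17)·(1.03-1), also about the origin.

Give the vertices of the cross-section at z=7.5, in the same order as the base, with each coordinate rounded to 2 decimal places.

t = z/height = 7.5/17 = 0.441176
s = 1 + (scale-1)·z/height = 1 + (1.03-1)·7.5/17 = 1.013235
θ = twist·z/height = 219°·7.5/17 = 96.6176° = 1.686296 rad
cos θ = -0.115243, sin θ = 0.993337 (intermediates below are computed at full precision and shown rounded to 5 d.p.)
v1: (-3,0) → rotate → (0.34573,-2.98001) → ×s → (0.35031,-3.01945) → (0.35,-3.02)
v2: (-0.5,-3.5) → rotate → (3.53430,-0.09332) → ×s → (3.58108,-0.09455) → (3.58,-0.09)
v3: (0.5,-1.5) → rotate → (1.43238,0.66953) → ×s → (1.45134,0.67839) → (1.45,0.68)
v4: (-1,4.5) → rotate → (-4.35477,-1.51193) → ×s → (-4.41241,-1.53194) → (-4.41,-1.53)
v5: (-3,1.5) → rotate → (-1.14428,-3.15288) → ×s → (-1.15942,-3.19461) → (-1.16,-3.19)

Cross-section at z=7.5: (0.35,-3.02) (3.58,-0.09) (1.45,0.68) (-4.41,-1.53) (-1.16,-3.19)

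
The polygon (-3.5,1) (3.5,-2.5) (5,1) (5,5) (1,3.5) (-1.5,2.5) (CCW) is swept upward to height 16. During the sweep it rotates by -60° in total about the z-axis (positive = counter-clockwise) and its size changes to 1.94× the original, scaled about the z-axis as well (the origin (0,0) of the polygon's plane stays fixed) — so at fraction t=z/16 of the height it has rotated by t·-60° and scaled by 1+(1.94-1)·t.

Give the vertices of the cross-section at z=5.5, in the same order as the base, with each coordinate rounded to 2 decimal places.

t = z/height = 5.5/16 = 0.34375
s = 1 + (scale-1)·z/height = 1 + (1.94-1)·5.5/16 = 1.323125
θ = twist·z/height = -60°·5.5/16 = -20.6250° = -0.359974 rad
cos θ = 0.935906, sin θ = -0.352250 (intermediates below are computed at full precision and shown rounded to 5 d.p.)
v1: (-3.5,1) → rotate → (-2.92342,2.16878) → ×s → (-3.86805,2.86957) → (-3.87,2.87)
v2: (3.5,-2.5) → rotate → (2.39505,-3.57264) → ×s → (3.16894,-4.72705) → (3.17,-4.73)
v3: (5,1) → rotate → (5.03178,-0.82534) → ×s → (6.65767,-1.09203) → (6.66,-1.09)
v4: (5,5) → rotate → (6.44078,2.91828) → ×s → (8.52196,3.86125) → (8.52,3.86)
v5: (1,3.5) → rotate → (2.16878,2.92342) → ×s → (2.86957,3.86805) → (2.87,3.87)
v6: (-1.5,2.5) → rotate → (-0.52323,2.86814) → ×s → (-0.69230,3.79491) → (-0.69,3.79)

Cross-section at z=5.5: (-3.87,2.87) (3.17,-4.73) (6.66,-1.09) (8.52,3.86) (2.87,3.87) (-0.69,3.79)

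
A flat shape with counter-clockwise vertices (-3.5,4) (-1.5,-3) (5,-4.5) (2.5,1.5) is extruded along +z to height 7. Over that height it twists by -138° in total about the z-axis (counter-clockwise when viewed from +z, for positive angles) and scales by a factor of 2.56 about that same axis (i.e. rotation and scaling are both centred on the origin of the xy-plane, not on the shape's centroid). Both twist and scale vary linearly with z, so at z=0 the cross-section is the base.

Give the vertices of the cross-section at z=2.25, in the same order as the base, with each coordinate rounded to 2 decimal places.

Cross-section at z=2.25: (0.44,7.97) (-4.76,-1.65) (0.64,-10.08) (4.26,-1.01)

t = z/height = 2.25/7 = 0.321429
s = 1 + (scale-1)·z/height = 1 + (2.56-1)·2.25/7 = 1.501429
θ = twist·z/height = -138°·2.25/7 = -44.3571° = -0.774178 rad
cos θ = 0.714996, sin θ = -0.699129 (intermediates below are computed at full precision and shown rounded to 5 d.p.)
v1: (-3.5,4) → rotate → (0.29403,5.30693) → ×s → (0.44146,7.96798) → (0.44,7.97)
v2: (-1.5,-3) → rotate → (-3.16988,-1.09629) → ×s → (-4.75935,-1.64601) → (-4.76,-1.65)
v3: (5,-4.5) → rotate → (0.42890,-6.71312) → ×s → (0.64396,-10.07928) → (0.64,-10.08)
v4: (2.5,1.5) → rotate → (2.83618,-0.67533) → ×s → (4.25833,-1.01396) → (4.26,-1.01)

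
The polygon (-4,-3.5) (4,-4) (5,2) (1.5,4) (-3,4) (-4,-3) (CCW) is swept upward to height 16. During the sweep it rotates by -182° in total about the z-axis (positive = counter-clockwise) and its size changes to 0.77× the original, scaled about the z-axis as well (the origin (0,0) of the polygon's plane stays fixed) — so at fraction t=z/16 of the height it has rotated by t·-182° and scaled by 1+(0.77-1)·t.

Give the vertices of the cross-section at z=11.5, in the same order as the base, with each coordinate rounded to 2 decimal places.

Cross-section at z=11.5: (-0.03,4.44) (-4.71,-0.34) (-1.46,-4.25) (1.71,-3.13) (4.16,-0.29) (0.29,4.16)

t = z/height = 11.5/16 = 0.71875
s = 1 + (scale-1)·z/height = 1 + (0.77-1)·11.5/16 = 0.834688
θ = twist·z/height = -182°·11.5/16 = -130.8125° = -2.283109 rad
cos θ = -0.653586, sin θ = -0.756852 (intermediates below are computed at full precision and shown rounded to 5 d.p.)
v1: (-4,-3.5) → rotate → (-0.03464,5.31496) → ×s → (-0.02891,4.43633) → (-0.03,4.44)
v2: (4,-4) → rotate → (-5.64175,-0.41307) → ×s → (-4.70910,-0.34478) → (-4.71,-0.34)
v3: (5,2) → rotate → (-1.75422,-5.09143) → ×s → (-1.46423,-4.24976) → (-1.46,-4.25)
v4: (1.5,4) → rotate → (2.04703,-3.74962) → ×s → (1.70863,-3.12976) → (1.71,-3.13)
v5: (-3,4) → rotate → (4.98817,-0.34379) → ×s → (4.16356,-0.28695) → (4.16,-0.29)
v6: (-4,-3) → rotate → (0.34379,4.98817) → ×s → (0.28695,4.16356) → (0.29,4.16)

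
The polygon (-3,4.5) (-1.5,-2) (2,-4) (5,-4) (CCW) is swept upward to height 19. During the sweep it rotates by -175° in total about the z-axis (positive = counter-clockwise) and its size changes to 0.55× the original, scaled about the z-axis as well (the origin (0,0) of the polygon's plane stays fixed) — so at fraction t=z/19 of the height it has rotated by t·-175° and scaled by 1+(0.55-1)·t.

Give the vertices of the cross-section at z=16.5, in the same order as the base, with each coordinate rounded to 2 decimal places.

t = z/height = 16.5/19 = 0.868421
s = 1 + (scale-1)·z/height = 1 + (0.55-1)·16.5/19 = 0.609211
θ = twist·z/height = -175°·16.5/19 = -151.9737° = -2.652441 rad
cos θ = -0.882732, sin θ = -0.469877 (intermediates below are computed at full precision and shown rounded to 5 d.p.)
v1: (-3,4.5) → rotate → (4.76264,-2.56266) → ×s → (2.90145,-1.56120) → (2.90,-1.56)
v2: (-1.5,-2) → rotate → (0.38434,2.47028) → ×s → (0.23415,1.50492) → (0.23,1.50)
v3: (2,-4) → rotate → (-3.64497,2.59117) → ×s → (-2.22056,1.57857) → (-2.22,1.58)
v4: (5,-4) → rotate → (-6.29317,1.18154) → ×s → (-3.83386,0.71981) → (-3.83,0.72)

Cross-section at z=16.5: (2.90,-1.56) (0.23,1.50) (-2.22,1.58) (-3.83,0.72)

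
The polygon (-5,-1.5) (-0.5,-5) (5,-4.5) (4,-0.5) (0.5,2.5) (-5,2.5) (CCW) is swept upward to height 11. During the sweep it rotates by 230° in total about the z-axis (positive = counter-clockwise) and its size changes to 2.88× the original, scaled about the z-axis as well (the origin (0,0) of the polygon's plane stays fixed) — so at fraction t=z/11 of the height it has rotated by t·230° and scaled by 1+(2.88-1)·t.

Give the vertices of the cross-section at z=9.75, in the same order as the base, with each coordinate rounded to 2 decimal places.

t = z/height = 9.75/11 = 0.886364
s = 1 + (scale-1)·z/height = 1 + (2.88-1)·9.75/11 = 2.666364
θ = twist·z/height = 230°·9.75/11 = 203.8636° = 3.558092 rad
cos θ = -0.914511, sin θ = -0.404561 (intermediates below are computed at full precision and shown rounded to 5 d.p.)
v1: (-5,-1.5) → rotate → (3.96571,3.39457) → ×s → (10.57403,9.05117) → (10.57,9.05)
v2: (-0.5,-5) → rotate → (-1.56555,4.77484) → ×s → (-4.17433,12.73145) → (-4.17,12.73)
v3: (5,-4.5) → rotate → (-6.39308,2.09249) → ×s → (-17.04628,5.57935) → (-17.05,5.58)
v4: (4,-0.5) → rotate → (-3.86032,-1.16099) → ×s → (-10.29303,-3.09562) → (-10.29,-3.10)
v5: (0.5,2.5) → rotate → (0.55415,-2.48856) → ×s → (1.47756,-6.63540) → (1.48,-6.64)
v6: (-5,2.5) → rotate → (5.58396,-0.26347) → ×s → (14.88886,-0.70251) → (14.89,-0.70)

Cross-section at z=9.75: (10.57,9.05) (-4.17,12.73) (-17.05,5.58) (-10.29,-3.10) (1.48,-6.64) (14.89,-0.70)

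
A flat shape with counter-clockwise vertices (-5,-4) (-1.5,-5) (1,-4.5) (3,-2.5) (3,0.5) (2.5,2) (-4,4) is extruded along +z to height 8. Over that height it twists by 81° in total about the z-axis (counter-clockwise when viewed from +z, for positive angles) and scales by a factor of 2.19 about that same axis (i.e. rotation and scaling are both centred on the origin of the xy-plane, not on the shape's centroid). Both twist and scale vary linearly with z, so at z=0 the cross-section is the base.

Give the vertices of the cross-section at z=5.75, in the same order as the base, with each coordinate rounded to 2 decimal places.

Cross-section at z=5.75: (1.42,-11.79) (6.42,-7.25) (8.07,-2.82) (6.87,2.29) (2.14,5.22) (-0.71,5.90) (-10.22,-2.40)

t = z/height = 5.75/8 = 0.71875
s = 1 + (scale-1)·z/height = 1 + (2.19-1)·5.75/8 = 1.855313
θ = twist·z/height = 81°·5.75/8 = 58.2188° = 1.016109 rad
cos θ = 0.526678, sin θ = 0.850065 (intermediates below are computed at full precision and shown rounded to 5 d.p.)
v1: (-5,-4) → rotate → (0.76687,-6.35704) → ×s → (1.42279,-11.79429) → (1.42,-11.79)
v2: (-1.5,-5) → rotate → (3.46031,-3.90849) → ×s → (6.41995,-7.25146) → (6.42,-7.25)
v3: (1,-4.5) → rotate → (4.35197,-1.51998) → ×s → (8.07427,-2.82005) → (8.07,-2.82)
v4: (3,-2.5) → rotate → (3.70520,1.23350) → ×s → (6.87430,2.28853) → (6.87,2.29)
v5: (3,0.5) → rotate → (1.15500,2.81353) → ×s → (2.14289,5.21998) → (2.14,5.22)
v6: (2.5,2) → rotate → (-0.38344,3.17852) → ×s → (-0.71139,5.89714) → (-0.71,5.90)
v7: (-4,4) → rotate → (-5.50697,-1.29355) → ×s → (-10.21715,-2.39994) → (-10.22,-2.40)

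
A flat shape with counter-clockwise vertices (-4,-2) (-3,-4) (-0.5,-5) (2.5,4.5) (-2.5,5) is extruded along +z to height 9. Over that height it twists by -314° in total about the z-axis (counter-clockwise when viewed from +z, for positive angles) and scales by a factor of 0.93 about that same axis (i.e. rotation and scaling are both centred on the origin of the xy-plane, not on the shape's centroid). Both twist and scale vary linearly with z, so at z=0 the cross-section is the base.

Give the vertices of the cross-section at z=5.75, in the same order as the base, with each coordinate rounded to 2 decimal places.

t = z/height = 5.75/9 = 0.638889
s = 1 + (scale-1)·z/height = 1 + (0.93-1)·5.75/9 = 0.955278
θ = twist·z/height = -314°·5.75/9 = -200.6111° = -3.501324 rad
cos θ = -0.935991, sin θ = 0.352023 (intermediates below are computed at full precision and shown rounded to 5 d.p.)
v1: (-4,-2) → rotate → (4.44801,0.46389) → ×s → (4.24909,0.44314) → (4.25,0.44)
v2: (-3,-4) → rotate → (4.21607,2.68790) → ×s → (4.02751,2.56769) → (4.03,2.57)
v3: (-0.5,-5) → rotate → (2.22811,4.50394) → ×s → (2.12847,4.30252) → (2.13,4.30)
v4: (2.5,4.5) → rotate → (-3.92408,-3.33190) → ×s → (-3.74859,-3.18289) → (-3.75,-3.18)
v5: (-2.5,5) → rotate → (0.57986,-5.56001) → ×s → (0.55393,-5.31136) → (0.55,-5.31)

Cross-section at z=5.75: (4.25,0.44) (4.03,2.57) (2.13,4.30) (-3.75,-3.18) (0.55,-5.31)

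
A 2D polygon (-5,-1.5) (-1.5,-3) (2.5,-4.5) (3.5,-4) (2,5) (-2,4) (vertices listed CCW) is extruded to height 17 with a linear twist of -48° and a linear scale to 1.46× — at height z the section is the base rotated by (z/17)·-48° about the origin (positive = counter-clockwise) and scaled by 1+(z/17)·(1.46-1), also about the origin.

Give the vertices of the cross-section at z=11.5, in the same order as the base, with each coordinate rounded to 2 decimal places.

t = z/height = 11.5/17 = 0.676471
s = 1 + (scale-1)·z/height = 1 + (1.46-1)·11.5/17 = 1.311176
θ = twist·z/height = -48°·11.5/17 = -32.4706° = -0.566719 rad
cos θ = 0.843667, sin θ = -0.536867 (intermediates below are computed at full precision and shown rounded to 5 d.p.)
v1: (-5,-1.5) → rotate → (-5.02364,1.41883) → ×s → (-6.58687,1.86034) → (-6.59,1.86)
v2: (-1.5,-3) → rotate → (-2.87610,-1.72570) → ×s → (-3.77108,-2.26270) → (-3.77,-2.26)
v3: (2.5,-4.5) → rotate → (-0.30673,-5.13867) → ×s → (-0.40218,-6.73770) → (-0.40,-6.74)
v4: (3.5,-4) → rotate → (0.80537,-5.25370) → ×s → (1.05598,-6.88853) → (1.06,-6.89)
v5: (2,5) → rotate → (4.37167,3.14460) → ×s → (5.73203,4.12313) → (5.73,4.12)
v6: (-2,4) → rotate → (0.46013,4.44840) → ×s → (0.60331,5.83264) → (0.60,5.83)

Cross-section at z=11.5: (-6.59,1.86) (-3.77,-2.26) (-0.40,-6.74) (1.06,-6.89) (5.73,4.12) (0.60,5.83)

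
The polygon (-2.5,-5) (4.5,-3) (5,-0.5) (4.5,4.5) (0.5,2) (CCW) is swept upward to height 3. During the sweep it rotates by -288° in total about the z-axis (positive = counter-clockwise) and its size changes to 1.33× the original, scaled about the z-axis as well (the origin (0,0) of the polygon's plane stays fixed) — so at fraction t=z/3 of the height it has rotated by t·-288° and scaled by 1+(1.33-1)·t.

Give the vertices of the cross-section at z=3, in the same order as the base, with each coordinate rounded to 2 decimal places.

t = z/height = 3/3 = 1
s = 1 + (scale-1)·z/height = 1 + (1.33-1)·3/3 = 1.330000
θ = twist·z/height = -288°·3/3 = -288.0000° = -5.026548 rad
cos θ = 0.309017, sin θ = 0.951057 (intermediates below are computed at full precision and shown rounded to 5 d.p.)
v1: (-2.5,-5) → rotate → (3.98274,-3.92273) → ×s → (5.29704,-5.21723) → (5.30,-5.22)
v2: (4.5,-3) → rotate → (4.24375,3.35270) → ×s → (5.64418,4.45910) → (5.64,4.46)
v3: (5,-0.5) → rotate → (2.02061,4.60077) → ×s → (2.68742,6.11903) → (2.69,6.12)
v4: (4.5,4.5) → rotate → (-2.88918,5.67033) → ×s → (-3.84261,7.54154) → (-3.84,7.54)
v5: (0.5,2) → rotate → (-1.74760,1.09356) → ×s → (-2.32431,1.45444) → (-2.32,1.45)

Cross-section at z=3: (5.30,-5.22) (5.64,4.46) (2.69,6.12) (-3.84,7.54) (-2.32,1.45)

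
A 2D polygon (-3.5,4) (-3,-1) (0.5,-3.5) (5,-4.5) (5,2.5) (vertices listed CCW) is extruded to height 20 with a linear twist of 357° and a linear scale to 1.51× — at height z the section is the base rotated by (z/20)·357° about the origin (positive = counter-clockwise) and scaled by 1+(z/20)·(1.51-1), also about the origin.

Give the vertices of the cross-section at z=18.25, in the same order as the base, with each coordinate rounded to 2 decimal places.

t = z/height = 18.25/20 = 0.9125
s = 1 + (scale-1)·z/height = 1 + (1.51-1)·18.25/20 = 1.465375
θ = twist·z/height = 357°·18.25/20 = 325.7625° = 5.685628 rad
cos θ = 0.826713, sin θ = -0.562625 (intermediates below are computed at full precision and shown rounded to 5 d.p.)
v1: (-3.5,4) → rotate → (-0.64300,5.27604) → ×s → (-0.94223,7.73137) → (-0.94,7.73)
v2: (-3,-1) → rotate → (-3.04276,0.86116) → ×s → (-4.45879,1.26192) → (-4.46,1.26)
v3: (0.5,-3.5) → rotate → (-1.55583,-3.17481) → ×s → (-2.27987,-4.65228) → (-2.28,-4.65)
v4: (5,-4.5) → rotate → (1.60175,-6.53333) → ×s → (2.34717,-9.57378) → (2.35,-9.57)
v5: (5,2.5) → rotate → (5.54012,-0.74634) → ×s → (8.11836,-1.09367) → (8.12,-1.09)

Cross-section at z=18.25: (-0.94,7.73) (-4.46,1.26) (-2.28,-4.65) (2.35,-9.57) (8.12,-1.09)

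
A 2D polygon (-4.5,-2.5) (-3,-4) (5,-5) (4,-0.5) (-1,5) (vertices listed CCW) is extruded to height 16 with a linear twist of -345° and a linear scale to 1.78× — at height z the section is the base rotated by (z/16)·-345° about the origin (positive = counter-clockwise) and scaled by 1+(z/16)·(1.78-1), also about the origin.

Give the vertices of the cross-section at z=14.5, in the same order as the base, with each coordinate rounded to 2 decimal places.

Cross-section at z=14.5: (-2.07,-8.54) (1.55,-8.39) (12.06,0.49) (5.25,4.44) (-7.43,4.53)

t = z/height = 14.5/16 = 0.90625
s = 1 + (scale-1)·z/height = 1 + (1.78-1)·14.5/16 = 1.706875
θ = twist·z/height = -345°·14.5/16 = -312.6563° = -5.456881 rad
cos θ = 0.677598, sin θ = 0.735432 (intermediates below are computed at full precision and shown rounded to 5 d.p.)
v1: (-4.5,-2.5) → rotate → (-1.21061,-5.00344) → ×s → (-2.06636,-8.54025) → (-2.07,-8.54)
v2: (-3,-4) → rotate → (0.90893,-4.91669) → ×s → (1.55144,-8.39217) → (1.55,-8.39)
v3: (5,-5) → rotate → (7.06515,0.28917) → ×s → (12.05933,0.49358) → (12.06,0.49)
v4: (4,-0.5) → rotate → (3.07811,2.60293) → ×s → (5.25395,4.44288) → (5.25,4.44)
v5: (-1,5) → rotate → (-4.35476,2.65256) → ×s → (-7.43303,4.52759) → (-7.43,4.53)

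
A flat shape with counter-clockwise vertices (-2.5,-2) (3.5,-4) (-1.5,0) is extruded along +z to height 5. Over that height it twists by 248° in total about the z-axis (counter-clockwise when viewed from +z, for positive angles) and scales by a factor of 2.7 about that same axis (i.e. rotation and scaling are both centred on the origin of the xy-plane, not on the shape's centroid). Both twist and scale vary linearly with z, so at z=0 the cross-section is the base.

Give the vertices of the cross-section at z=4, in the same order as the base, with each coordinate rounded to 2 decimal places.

t = z/height = 4/5 = 0.8
s = 1 + (scale-1)·z/height = 1 + (2.7-1)·4/5 = 2.360000
θ = twist·z/height = 248°·4/5 = 198.4000° = 3.462733 rad
cos θ = -0.948876, sin θ = -0.315649 (intermediates below are computed at full precision and shown rounded to 5 d.p.)
v1: (-2.5,-2) → rotate → (1.74089,2.68687) → ×s → (4.10851,6.34102) → (4.11,6.34)
v2: (3.5,-4) → rotate → (-4.58366,2.69073) → ×s → (-10.81744,6.35013) → (-10.82,6.35)
v3: (-1.5,0) → rotate → (1.42331,0.47347) → ×s → (3.35902,1.11740) → (3.36,1.12)

Cross-section at z=4: (4.11,6.34) (-10.82,6.35) (3.36,1.12)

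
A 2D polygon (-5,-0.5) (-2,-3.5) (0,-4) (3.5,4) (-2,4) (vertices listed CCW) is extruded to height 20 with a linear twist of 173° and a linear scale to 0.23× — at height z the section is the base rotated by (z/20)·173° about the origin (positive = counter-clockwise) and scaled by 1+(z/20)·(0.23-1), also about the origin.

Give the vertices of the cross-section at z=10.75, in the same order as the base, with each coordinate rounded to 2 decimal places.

Cross-section at z=10.75: (0.45,-2.91) (2.11,-1.06) (2.34,0.12) (-2.45,1.93) (-2.28,-1.29)

t = z/height = 10.75/20 = 0.5375
s = 1 + (scale-1)·z/height = 1 + (0.23-1)·10.75/20 = 0.586125
θ = twist·z/height = 173°·10.75/20 = 92.9875° = 1.622938 rad
cos θ = -0.052118, sin θ = 0.998641 (intermediates below are computed at full precision and shown rounded to 5 d.p.)
v1: (-5,-0.5) → rotate → (0.75991,-4.96715) → ×s → (0.44540,-2.91137) → (0.45,-2.91)
v2: (-2,-3.5) → rotate → (3.59948,-1.81487) → ×s → (2.10974,-1.06374) → (2.11,-1.06)
v3: (0,-4) → rotate → (3.99456,0.20847) → ×s → (2.34131,0.12219) → (2.34,0.12)
v4: (3.5,4) → rotate → (-4.17698,3.28677) → ×s → (-2.44823,1.92646) → (-2.45,1.93)
v5: (-2,4) → rotate → (-3.89033,-2.20575) → ×s → (-2.28022,-1.29285) → (-2.28,-1.29)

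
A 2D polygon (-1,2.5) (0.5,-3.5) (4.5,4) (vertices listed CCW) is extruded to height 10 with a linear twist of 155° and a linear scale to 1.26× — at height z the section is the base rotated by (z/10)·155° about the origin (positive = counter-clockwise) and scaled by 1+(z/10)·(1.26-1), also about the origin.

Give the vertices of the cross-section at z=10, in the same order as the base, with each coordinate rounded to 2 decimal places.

Cross-section at z=10: (-0.19,-3.39) (1.29,4.26) (-7.27,-2.17)

t = z/height = 10/10 = 1
s = 1 + (scale-1)·z/height = 1 + (1.26-1)·10/10 = 1.260000
θ = twist·z/height = 155°·10/10 = 155.0000° = 2.705260 rad
cos θ = -0.906308, sin θ = 0.422618 (intermediates below are computed at full precision and shown rounded to 5 d.p.)
v1: (-1,2.5) → rotate → (-0.15024,-2.68839) → ×s → (-0.18930,-3.38737) → (-0.19,-3.39)
v2: (0.5,-3.5) → rotate → (1.02601,3.38339) → ×s → (1.29277,4.26307) → (1.29,4.26)
v3: (4.5,4) → rotate → (-5.76886,-1.72345) → ×s → (-7.26876,-2.17155) → (-7.27,-2.17)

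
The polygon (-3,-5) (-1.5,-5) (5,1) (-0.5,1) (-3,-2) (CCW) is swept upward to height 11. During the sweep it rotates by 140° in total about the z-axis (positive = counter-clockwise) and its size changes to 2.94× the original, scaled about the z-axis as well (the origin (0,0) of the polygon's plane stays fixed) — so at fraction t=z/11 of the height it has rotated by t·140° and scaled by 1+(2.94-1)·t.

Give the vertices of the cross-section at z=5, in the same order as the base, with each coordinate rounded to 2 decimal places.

t = z/height = 5/11 = 0.454545
s = 1 + (scale-1)·z/height = 1 + (2.94-1)·5/11 = 1.881818
θ = twist·z/height = 140°·5/11 = 63.6364° = 1.110664 rad
cos θ = 0.444067, sin θ = 0.895994 (intermediates below are computed at full precision and shown rounded to 5 d.p.)
v1: (-3,-5) → rotate → (3.14777,-4.90831) → ×s → (5.92353,-9.23656) → (5.92,-9.24)
v2: (-1.5,-5) → rotate → (3.81387,-3.56432) → ×s → (7.17701,-6.70741) → (7.18,-6.71)
v3: (5,1) → rotate → (1.32434,4.92404) → ×s → (2.49217,9.26614) → (2.49,9.27)
v4: (-0.5,1) → rotate → (-1.11803,-0.00393) → ×s → (-2.10392,-0.00740) → (-2.10,-0.01)
v5: (-3,-2) → rotate → (0.45979,-3.57611) → ×s → (0.86524,-6.72960) → (0.87,-6.73)

Cross-section at z=5: (5.92,-9.24) (7.18,-6.71) (2.49,9.27) (-2.10,-0.01) (0.87,-6.73)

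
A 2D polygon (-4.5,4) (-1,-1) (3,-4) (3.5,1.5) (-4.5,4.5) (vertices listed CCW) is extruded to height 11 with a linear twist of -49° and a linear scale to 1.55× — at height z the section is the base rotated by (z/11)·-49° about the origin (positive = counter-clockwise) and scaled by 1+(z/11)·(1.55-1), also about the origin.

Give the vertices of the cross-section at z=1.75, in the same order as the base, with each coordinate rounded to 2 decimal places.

Cross-section at z=1.75: (-4.26,4.97) (-1.22,-0.93) (2.64,-4.75) (3.99,1.10) (-4.18,5.51)

t = z/height = 1.75/11 = 0.159091
s = 1 + (scale-1)·z/height = 1 + (1.55-1)·1.75/11 = 1.087500
θ = twist·z/height = -49°·1.75/11 = -7.7955° = -0.136056 rad
cos θ = 0.990759, sin θ = -0.135637 (intermediates below are computed at full precision and shown rounded to 5 d.p.)
v1: (-4.5,4) → rotate → (-3.91587,4.57340) → ×s → (-4.25850,4.97357) → (-4.26,4.97)
v2: (-1,-1) → rotate → (-1.12640,-0.85512) → ×s → (-1.22496,-0.92994) → (-1.22,-0.93)
v3: (3,-4) → rotate → (2.42973,-4.36995) → ×s → (2.64233,-4.75232) → (2.64,-4.75)
v4: (3.5,1.5) → rotate → (3.67111,1.01141) → ×s → (3.99233,1.09991) → (3.99,1.10)
v5: (-4.5,4.5) → rotate → (-3.84805,5.06878) → ×s → (-4.18475,5.51230) → (-4.18,5.51)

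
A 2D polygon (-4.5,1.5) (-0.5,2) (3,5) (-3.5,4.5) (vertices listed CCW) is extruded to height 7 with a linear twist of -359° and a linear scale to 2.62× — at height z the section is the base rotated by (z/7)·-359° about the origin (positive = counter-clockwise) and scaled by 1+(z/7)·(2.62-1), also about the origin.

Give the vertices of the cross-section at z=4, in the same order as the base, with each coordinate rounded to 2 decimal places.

Cross-section at z=4: (6.62,-6.30) (-0.76,-3.90) (-9.32,-6.26) (2.42,-10.71)

t = z/height = 4/7 = 0.571429
s = 1 + (scale-1)·z/height = 1 + (2.62-1)·4/7 = 1.925714
θ = twist·z/height = -359°·4/7 = -205.1429° = -3.580418 rad
cos θ = -0.905251, sin θ = 0.424877 (intermediates below are computed at full precision and shown rounded to 5 d.p.)
v1: (-4.5,1.5) → rotate → (3.43632,-3.26982) → ×s → (6.61736,-6.29674) → (6.62,-6.30)
v2: (-0.5,2) → rotate → (-0.39713,-2.02294) → ×s → (-0.76475,-3.89561) → (-0.76,-3.90)
v3: (3,5) → rotate → (-4.84014,-3.25163) → ×s → (-9.32072,-6.26170) → (-9.32,-6.26)
v4: (-3.5,4.5) → rotate → (1.25643,-5.56070) → ×s → (2.41953,-10.70832) → (2.42,-10.71)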